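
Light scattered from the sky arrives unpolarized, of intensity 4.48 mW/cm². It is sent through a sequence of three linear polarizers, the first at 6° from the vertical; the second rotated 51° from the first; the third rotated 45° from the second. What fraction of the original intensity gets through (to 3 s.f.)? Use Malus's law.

I/I₀ ≈ 0.0990

Unpolarized light through the first polarizer → I₁ = 4.48 mW/cm²/2 = 2.24 mW/cm², polarized at 6°.
I₂ = I₁ · cos²(51°) = 2.24 · 0.396 = 0.8871 mW/cm².
I₃ = I₂ · cos²(45°) = 0.8871 · 0.5 = 0.4436 mW/cm².
Transmitted fraction = 0.09901.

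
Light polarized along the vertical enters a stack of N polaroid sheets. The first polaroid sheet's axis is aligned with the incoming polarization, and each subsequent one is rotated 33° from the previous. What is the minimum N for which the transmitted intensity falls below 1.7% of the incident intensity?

First polarizer is aligned with the polarization: full transmission.
Each further stage multiplies by cos²(33°) = 0.7034.
After N polarizers: T = 0.7034^(N−1). Require T < 0.017 ⇒ N−1 > ln(0.017)/ln(0.7034) = 11.58, so N−1 ≥ 12 and N = 13.
Check: N=13 gives T = 0.01466 < 0.017; N=12 gives T = 0.02085.

N = 13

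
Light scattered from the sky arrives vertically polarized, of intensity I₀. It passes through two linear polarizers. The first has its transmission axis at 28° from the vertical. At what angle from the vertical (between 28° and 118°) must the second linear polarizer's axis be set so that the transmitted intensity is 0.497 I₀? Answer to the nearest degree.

θ ≈ 65°

I₁ = I₀ cos²(28° − 0°) = I₀ cos²(28°) = 0.7796 I₀.
Need I₂/I₀ = 0.497, so cos²(θ − 28°) = 0.497 / 0.7796 = 0.6375.
θ − 28° = arccos(√0.6375) = 37.0°, giving θ ≈ 28 + 37.0 = 65.0°.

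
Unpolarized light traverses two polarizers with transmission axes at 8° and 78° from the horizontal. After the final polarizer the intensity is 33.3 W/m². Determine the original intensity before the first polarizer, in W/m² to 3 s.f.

I₀ ≈ 569 W/m²

Unpolarized light through the first polarizer → I₁ = ½ I₀, now polarized at 8°.
I₂ = I₁ cos²(78° − 8°) = 0.5 I₀ · cos²(70°) = 0.05849 I₀.
So 33.3 W/m² = 0.05849 I₀, giving I₀ = 33.3/0.05849 = 569.3 W/m².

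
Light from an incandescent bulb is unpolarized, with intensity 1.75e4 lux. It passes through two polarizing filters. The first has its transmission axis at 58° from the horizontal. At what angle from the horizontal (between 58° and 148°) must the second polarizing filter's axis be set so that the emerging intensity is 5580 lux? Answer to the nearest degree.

Unpolarized light through the first polarizer → I₁ = ½ I₀, now polarized at 58°.
Target fraction: 5580 / 1.75e4 lux = 0.3189 of I₀.
Need I₂/I₀ = 0.3189, so cos²(θ − 58°) = 0.3189 / 0.5 = 0.6377.
θ − 58° = arccos(√0.6377) = 37.0°, giving θ ≈ 58 + 37.0 = 95.0°.

θ ≈ 95°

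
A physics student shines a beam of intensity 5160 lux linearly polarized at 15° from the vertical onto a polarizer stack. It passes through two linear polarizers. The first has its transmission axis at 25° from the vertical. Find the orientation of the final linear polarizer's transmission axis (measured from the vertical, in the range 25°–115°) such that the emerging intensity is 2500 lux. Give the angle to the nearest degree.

I₁ = I₀ cos²(25° − 15°) = I₀ cos²(10°) = 0.9698 I₀.
Target fraction: 2500 / 5160 lux = 0.4845 of I₀.
Need I₂/I₀ = 0.4845, so cos²(θ − 25°) = 0.4845 / 0.9698 = 0.4996.
θ − 25° = arccos(√0.4996) = 45.0°, giving θ ≈ 25 + 45.0 = 70.0°.

θ ≈ 70°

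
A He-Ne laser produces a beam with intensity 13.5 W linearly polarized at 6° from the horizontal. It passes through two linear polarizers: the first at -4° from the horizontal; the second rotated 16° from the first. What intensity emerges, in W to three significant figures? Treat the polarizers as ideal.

I₁ = 13.5 W · cos²(10°) = 13.09 W.
I₂ = I₁ · cos²(16°) = 13.09 · 0.924 = 12.1 W.

I ≈ 12.1 W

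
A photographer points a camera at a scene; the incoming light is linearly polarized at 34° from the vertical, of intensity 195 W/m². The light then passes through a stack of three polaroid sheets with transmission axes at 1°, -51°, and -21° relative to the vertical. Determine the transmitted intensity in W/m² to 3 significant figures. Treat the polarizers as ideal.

I ≈ 39.0 W/m²

By Malus's law, I₁ = 195 W/m² · cos²(33°) = 137.2 W/m².
I₂ = I₁ · cos²(52°) = 137.2 · 0.379 = 51.99 W/m².
I₃ = I₂ · cos²(30°) = 51.99 · 0.75 = 38.99 W/m².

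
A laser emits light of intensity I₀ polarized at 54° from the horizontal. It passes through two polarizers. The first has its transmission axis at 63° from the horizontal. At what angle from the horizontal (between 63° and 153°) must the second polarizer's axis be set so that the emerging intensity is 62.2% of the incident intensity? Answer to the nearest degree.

By Malus's law, I₁ = I₀ cos²(63° − 54°) = I₀ cos²(9°) = 0.9755 I₀.
Need I₂/I₀ = 0.622, so cos²(θ − 63°) = 0.622 / 0.9755 = 0.6376.
θ − 63° = arccos(√0.6376) = 37.0°, giving θ ≈ 63 + 37.0 = 100.0°.

θ ≈ 100°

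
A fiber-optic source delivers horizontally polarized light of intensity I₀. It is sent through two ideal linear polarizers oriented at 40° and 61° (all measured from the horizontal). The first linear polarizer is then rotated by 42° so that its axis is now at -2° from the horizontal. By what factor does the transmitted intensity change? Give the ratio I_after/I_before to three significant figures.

Before rotation:
I₁ = I₀ cos²(40° − 0°) = I₀ cos²(40°) = 0.5868 I₀.
I₂ = I₁ cos²(61° − 40°) = 0.5868 I₀ · cos²(21°) = 0.5115 I₀.
After rotation:
I₁ = I₀ cos²(-2° − 0°) = I₀ cos²(2°) = 0.9988 I₀.
I₂ = I₁ cos²(61° + 2°) = 0.9988 I₀ · cos²(63°) = 0.2059 I₀.
Ratio = 0.2059 / 0.5115 = 0.4025.

I_new/I_old ≈ 0.402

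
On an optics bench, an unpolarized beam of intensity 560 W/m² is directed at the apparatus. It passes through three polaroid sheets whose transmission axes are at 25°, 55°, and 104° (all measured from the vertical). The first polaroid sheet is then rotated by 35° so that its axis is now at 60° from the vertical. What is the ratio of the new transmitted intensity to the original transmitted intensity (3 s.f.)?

I_new/I_old ≈ 1.32

Before rotation:
Unpolarized light through the first polarizer → I₁ = ½ I₀, now polarized at 25°.
I₂ = I₁ cos²(55° − 25°) = 0.5 I₀ · cos²(30°) = 0.375 I₀.
I₃ = I₂ cos²(104° − 55°) = 0.375 I₀ · cos²(49°) = 0.1614 I₀.
After rotation:
Unpolarized light through the first polarizer → I₁ = ½ I₀, now polarized at 60°.
I₂ = I₁ cos²(55° − 60°) = 0.5 I₀ · cos²(5°) = 0.4962 I₀.
I₃ = I₂ cos²(104° − 55°) = 0.4962 I₀ · cos²(49°) = 0.2136 I₀.
Ratio = 0.2136 / 0.1614 = 1.323.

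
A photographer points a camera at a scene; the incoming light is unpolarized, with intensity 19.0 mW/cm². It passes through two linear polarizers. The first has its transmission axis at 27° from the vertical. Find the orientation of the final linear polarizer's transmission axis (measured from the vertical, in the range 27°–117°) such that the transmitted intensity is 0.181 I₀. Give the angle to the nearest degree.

θ ≈ 80°

Unpolarized light through the first polarizer → I₁ = ½ I₀, now polarized at 27°.
Need I₂/I₀ = 0.181, so cos²(θ − 27°) = 0.181 / 0.5 = 0.362.
θ − 27° = arccos(√0.362) = 53.0°, giving θ ≈ 27 + 53.0 = 80.0°.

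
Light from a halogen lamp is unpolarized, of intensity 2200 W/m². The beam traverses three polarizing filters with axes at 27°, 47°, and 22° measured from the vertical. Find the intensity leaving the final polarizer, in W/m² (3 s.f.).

I ≈ 798 W/m²

Unpolarized light through the first polarizer → I₁ = 2200 W/m²/2 = 1100 W/m², polarized at 27°.
I₂ = I₁ · cos²(20°) = 1100 · 0.883 = 971.3 W/m².
I₃ = I₂ · cos²(25°) = 971.3 · 0.8214 = 797.8 W/m².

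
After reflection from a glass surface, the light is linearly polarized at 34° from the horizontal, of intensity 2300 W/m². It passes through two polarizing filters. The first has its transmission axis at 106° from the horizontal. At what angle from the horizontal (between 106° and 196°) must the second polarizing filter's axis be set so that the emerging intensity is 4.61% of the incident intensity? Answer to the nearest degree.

By Malus's law, I₁ = I₀ cos²(106° − 34°) = I₀ cos²(72°) = 0.09549 I₀.
Need I₂/I₀ = 0.0461, so cos²(θ − 106°) = 0.0461 / 0.09549 = 0.4828.
θ − 106° = arccos(√0.4828) = 46.0°, giving θ ≈ 106 + 46.0 = 152.0°.

θ ≈ 152°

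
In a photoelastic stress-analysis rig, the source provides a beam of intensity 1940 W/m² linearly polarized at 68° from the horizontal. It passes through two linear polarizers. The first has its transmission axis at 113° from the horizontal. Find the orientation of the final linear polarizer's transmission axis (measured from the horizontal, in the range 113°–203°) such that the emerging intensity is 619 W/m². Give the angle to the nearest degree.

By Malus's law, I₁ = I₀ cos²(113° − 68°) = I₀ cos²(45°) = 0.5 I₀.
Target fraction: 619 / 1940 W/m² = 0.3191 of I₀.
Need I₂/I₀ = 0.3191, so cos²(θ − 113°) = 0.3191 / 0.5 = 0.6381.
θ − 113° = arccos(√0.6381) = 37.0°, giving θ ≈ 113 + 37.0 = 150.0°.

θ ≈ 150°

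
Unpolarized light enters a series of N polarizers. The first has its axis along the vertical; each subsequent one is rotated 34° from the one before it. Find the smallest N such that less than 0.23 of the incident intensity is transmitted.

First polarizer halves the unpolarized light: factor 1/2.
Each further stage multiplies by cos²(34°) = 0.6873.
After N polarizers: T = 0.5·0.6873^(N−1). Require T < 0.23 ⇒ N−1 > ln(0.23/0.5)/ln(0.6873) = 2.07, so N−1 ≥ 3 and N = 4.
Check: N=4 gives T = 0.1623 < 0.23; N=3 gives T = 0.2362.

N = 4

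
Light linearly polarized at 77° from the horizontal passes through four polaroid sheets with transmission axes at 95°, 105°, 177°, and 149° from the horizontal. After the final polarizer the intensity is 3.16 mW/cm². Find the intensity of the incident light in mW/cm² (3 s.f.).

I₀ ≈ 48.4 mW/cm²

I₁ = I₀ cos²(95° − 77°) = I₀ cos²(18°) = 0.9045 I₀.
I₂ = I₁ cos²(105° − 95°) = 0.9045 I₀ · cos²(10°) = 0.8772 I₀.
I₃ = I₂ cos²(177° − 105°) = 0.8772 I₀ · cos²(72°) = 0.08377 I₀.
I₄ = I₃ cos²(149° − 177°) = 0.08377 I₀ · cos²(28°) = 0.06531 I₀.
So 3.16 mW/cm² = 0.06531 I₀, giving I₀ = 3.16/0.06531 = 48.39 mW/cm².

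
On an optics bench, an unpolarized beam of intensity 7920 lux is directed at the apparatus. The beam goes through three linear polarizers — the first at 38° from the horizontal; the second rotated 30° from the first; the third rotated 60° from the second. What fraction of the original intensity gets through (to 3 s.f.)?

Unpolarized light through the first polarizer → I₁ = 7920 lux/2 = 3960 lux, polarized at 38°.
I₂ = I₁ · cos²(30°) = 3960 · 0.75 = 2970 lux.
I₃ = I₂ · cos²(60°) = 2970 · 0.25 = 742.5 lux.
Transmitted fraction = 0.09375.

I/I₀ ≈ 0.0938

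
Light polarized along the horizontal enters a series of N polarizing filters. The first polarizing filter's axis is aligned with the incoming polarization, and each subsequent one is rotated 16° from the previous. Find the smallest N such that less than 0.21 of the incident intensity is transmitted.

N = 21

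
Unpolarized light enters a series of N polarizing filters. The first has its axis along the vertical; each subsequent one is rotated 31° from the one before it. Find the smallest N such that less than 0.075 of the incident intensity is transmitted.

First polarizer halves the unpolarized light: factor 1/2.
Each further stage multiplies by cos²(31°) = 0.7347.
After N polarizers: T = 0.5·0.7347^(N−1). Require T < 0.075 ⇒ N−1 > ln(0.075/0.5)/ln(0.7347) = 6.15, so N−1 ≥ 7 and N = 8.
Check: N=8 gives T = 0.05779 < 0.075; N=7 gives T = 0.07866.

N = 8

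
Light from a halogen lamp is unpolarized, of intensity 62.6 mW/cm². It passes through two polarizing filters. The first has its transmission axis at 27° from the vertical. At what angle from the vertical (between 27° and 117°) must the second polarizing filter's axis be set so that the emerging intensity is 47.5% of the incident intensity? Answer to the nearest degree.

θ ≈ 40°

Unpolarized light through the first polarizer → I₁ = ½ I₀, now polarized at 27°.
Need I₂/I₀ = 0.475, so cos²(θ − 27°) = 0.475 / 0.5 = 0.95.
θ − 27° = arccos(√0.95) = 12.9°, giving θ ≈ 27 + 12.9 = 39.9°.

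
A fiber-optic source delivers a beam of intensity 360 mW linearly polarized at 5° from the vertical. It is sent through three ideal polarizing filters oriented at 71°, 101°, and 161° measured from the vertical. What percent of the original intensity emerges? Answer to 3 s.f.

≈ 3.10%

By Malus's law, I₁ = 360 mW · cos²(66°) = 59.56 mW.
I₂ = I₁ · cos²(30°) = 59.56 · 0.75 = 44.67 mW.
I₃ = I₂ · cos²(60°) = 44.67 · 0.25 = 11.17 mW.
That is 3.102% of the incident intensity.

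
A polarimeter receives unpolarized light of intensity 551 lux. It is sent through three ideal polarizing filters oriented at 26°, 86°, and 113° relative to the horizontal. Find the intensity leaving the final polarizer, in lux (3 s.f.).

I ≈ 54.7 lux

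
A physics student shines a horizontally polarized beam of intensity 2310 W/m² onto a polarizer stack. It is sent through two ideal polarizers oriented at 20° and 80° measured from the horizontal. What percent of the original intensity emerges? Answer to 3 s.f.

≈ 22.1%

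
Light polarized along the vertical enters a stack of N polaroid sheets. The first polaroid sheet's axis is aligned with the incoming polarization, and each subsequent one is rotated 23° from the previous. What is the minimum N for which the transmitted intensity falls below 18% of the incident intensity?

First polarizer is aligned with the polarization: full transmission.
Each further stage multiplies by cos²(23°) = 0.8473.
After N polarizers: T = 0.8473^(N−1). Require T < 0.18 ⇒ N−1 > ln(0.18)/ln(0.8473) = 10.35, so N−1 ≥ 11 and N = 12.
Check: N=12 gives T = 0.1616 < 0.18; N=11 gives T = 0.1908.

N = 12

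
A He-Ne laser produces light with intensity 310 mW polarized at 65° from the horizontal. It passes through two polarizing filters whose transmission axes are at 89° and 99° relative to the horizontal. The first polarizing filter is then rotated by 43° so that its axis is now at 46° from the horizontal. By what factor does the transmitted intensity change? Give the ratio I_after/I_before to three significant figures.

I_new/I_old ≈ 0.400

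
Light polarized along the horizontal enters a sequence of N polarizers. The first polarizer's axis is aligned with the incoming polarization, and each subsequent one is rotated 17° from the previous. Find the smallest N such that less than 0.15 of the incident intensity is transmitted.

First polarizer is aligned with the polarization: full transmission.
Each further stage multiplies by cos²(17°) = 0.9145.
After N polarizers: T = 0.9145^(N−1). Require T < 0.15 ⇒ N−1 > ln(0.15)/ln(0.9145) = 21.23, so N−1 ≥ 22 and N = 23.
Check: N=23 gives T = 0.14 < 0.15; N=22 gives T = 0.1531.

N = 23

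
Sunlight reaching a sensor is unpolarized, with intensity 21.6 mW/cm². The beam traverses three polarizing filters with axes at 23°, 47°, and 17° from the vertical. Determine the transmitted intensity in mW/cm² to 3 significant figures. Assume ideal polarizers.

I ≈ 6.76 mW/cm²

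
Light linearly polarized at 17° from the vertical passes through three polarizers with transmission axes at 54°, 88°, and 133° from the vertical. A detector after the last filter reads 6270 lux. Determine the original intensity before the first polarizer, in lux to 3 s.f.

I₀ ≈ 2.86e4 lux

I₁ = I₀ cos²(54° − 17°) = I₀ cos²(37°) = 0.6378 I₀.
I₂ = I₁ cos²(88° − 54°) = 0.6378 I₀ · cos²(34°) = 0.4384 I₀.
I₃ = I₂ cos²(133° − 88°) = 0.4384 I₀ · cos²(45°) = 0.2192 I₀.
So 6270 lux = 0.2192 I₀, giving I₀ = 6270/0.2192 = 2.861e+04 lux.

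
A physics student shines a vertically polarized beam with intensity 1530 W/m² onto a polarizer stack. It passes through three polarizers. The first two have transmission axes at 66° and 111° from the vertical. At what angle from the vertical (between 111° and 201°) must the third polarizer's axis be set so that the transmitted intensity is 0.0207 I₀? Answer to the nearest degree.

θ ≈ 171°

By Malus's law, I₁ = I₀ cos²(66° − 0°) = I₀ cos²(66°) = 0.1654 I₀.
I₂ = I₁ cos²(111° − 66°) = 0.1654 I₀ · cos²(45°) = 0.08272 I₀.
Need I₃/I₀ = 0.0207, so cos²(θ − 111°) = 0.0207 / 0.08272 = 0.2502.
θ − 111° = arccos(√0.2502) = 60.0°, giving θ ≈ 111 + 60.0 = 171.0°.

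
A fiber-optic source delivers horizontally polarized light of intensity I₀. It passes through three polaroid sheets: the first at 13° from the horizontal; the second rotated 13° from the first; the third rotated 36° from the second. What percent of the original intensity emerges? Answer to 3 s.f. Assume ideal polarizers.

By Malus's law, I₁ = I₀ cos²(13° − 0°) = I₀ cos²(13°) = 0.9494 I₀.
I₂ = I₁ cos²(13°) = 0.9494 · 0.9494 I₀ = 0.9014 I₀.
I₃ = I₂ cos²(36°) = 0.9014 · 0.6545 I₀ = 0.5899 I₀.
That is 58.99% of the incident intensity.

≈ 59.0%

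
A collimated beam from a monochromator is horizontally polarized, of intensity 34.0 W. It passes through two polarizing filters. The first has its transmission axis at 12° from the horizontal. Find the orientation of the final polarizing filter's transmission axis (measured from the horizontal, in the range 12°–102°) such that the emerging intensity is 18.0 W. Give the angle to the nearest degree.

I₁ = I₀ cos²(12° − 0°) = I₀ cos²(12°) = 0.9568 I₀.
Target fraction: 18.0 / 34.0 W = 0.5294 of I₀.
Need I₂/I₀ = 0.5294, so cos²(θ − 12°) = 0.5294 / 0.9568 = 0.5533.
θ − 12° = arccos(√0.5533) = 41.9°, giving θ ≈ 12 + 41.9 = 53.9°.

θ ≈ 54°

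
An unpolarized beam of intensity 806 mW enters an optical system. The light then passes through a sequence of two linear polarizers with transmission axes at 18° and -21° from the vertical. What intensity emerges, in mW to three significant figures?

I ≈ 243 mW

Unpolarized light through the first polarizer → I₁ = 806 mW/2 = 403 mW, polarized at 18°.
I₂ = I₁ · cos²(39°) = 403 · 0.604 = 243.4 mW.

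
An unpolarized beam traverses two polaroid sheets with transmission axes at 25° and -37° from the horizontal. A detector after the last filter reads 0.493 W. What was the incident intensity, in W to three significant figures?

I₀ ≈ 4.47 W

Unpolarized light through the first polarizer → I₁ = ½ I₀, now polarized at 25°.
I₂ = I₁ cos²(-37° − 25°) = 0.5 I₀ · cos²(62°) = 0.1102 I₀.
So 0.493 W = 0.1102 I₀, giving I₀ = 0.493/0.1102 = 4.474 W.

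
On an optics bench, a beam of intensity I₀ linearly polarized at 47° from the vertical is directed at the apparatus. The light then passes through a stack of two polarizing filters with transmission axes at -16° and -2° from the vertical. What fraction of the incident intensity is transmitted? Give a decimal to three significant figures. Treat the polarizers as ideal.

≈ 0.194 I₀

By Malus's law, I₁ = I₀ cos²(-16° − 47°) = I₀ cos²(63°) = 0.2061 I₀.
I₂ = I₁ cos²(-2° + 16°) = 0.2061 I₀ · cos²(14°) = 0.194 I₀.
Transmitted fraction = 0.194.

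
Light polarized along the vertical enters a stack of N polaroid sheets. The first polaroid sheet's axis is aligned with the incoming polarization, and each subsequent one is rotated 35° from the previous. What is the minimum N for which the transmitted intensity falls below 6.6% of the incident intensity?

N = 8

First polarizer is aligned with the polarization: full transmission.
Each further stage multiplies by cos²(35°) = 0.671.
After N polarizers: T = 0.671^(N−1). Require T < 0.066 ⇒ N−1 > ln(0.066)/ln(0.671) = 6.81, so N−1 ≥ 7 and N = 8.
Check: N=8 gives T = 0.06125 < 0.066; N=7 gives T = 0.09128.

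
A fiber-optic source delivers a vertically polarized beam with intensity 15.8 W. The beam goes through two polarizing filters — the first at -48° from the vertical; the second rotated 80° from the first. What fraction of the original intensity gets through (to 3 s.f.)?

I/I₀ ≈ 0.0135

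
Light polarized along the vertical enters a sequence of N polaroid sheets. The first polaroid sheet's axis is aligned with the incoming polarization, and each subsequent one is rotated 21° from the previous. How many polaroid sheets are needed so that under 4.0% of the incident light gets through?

First polarizer is aligned with the polarization: full transmission.
Each further stage multiplies by cos²(21°) = 0.8716.
After N polarizers: T = 0.8716^(N−1). Require T < 0.040 ⇒ N−1 > ln(0.040)/ln(0.8716) = 23.42, so N−1 ≥ 24 and N = 25.
Check: N=25 gives T = 0.03692 < 0.040; N=24 gives T = 0.04236.

N = 25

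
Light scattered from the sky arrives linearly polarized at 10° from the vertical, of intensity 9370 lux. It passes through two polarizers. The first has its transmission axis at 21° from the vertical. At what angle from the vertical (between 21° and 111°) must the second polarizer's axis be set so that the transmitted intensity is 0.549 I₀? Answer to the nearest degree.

By Malus's law, I₁ = I₀ cos²(21° − 10°) = I₀ cos²(11°) = 0.9636 I₀.
Need I₂/I₀ = 0.549, so cos²(θ − 21°) = 0.549 / 0.9636 = 0.5697.
θ − 21° = arccos(√0.5697) = 41.0°, giving θ ≈ 21 + 41.0 = 62.0°.

θ ≈ 62°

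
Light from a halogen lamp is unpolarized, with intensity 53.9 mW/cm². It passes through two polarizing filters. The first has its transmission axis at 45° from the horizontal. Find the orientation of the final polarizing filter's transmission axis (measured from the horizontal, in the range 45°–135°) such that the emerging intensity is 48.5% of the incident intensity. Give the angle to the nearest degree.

θ ≈ 55°

Unpolarized light through the first polarizer → I₁ = ½ I₀, now polarized at 45°.
Need I₂/I₀ = 0.485, so cos²(θ − 45°) = 0.485 / 0.5 = 0.97.
θ − 45° = arccos(√0.97) = 10.0°, giving θ ≈ 45 + 10.0 = 55.0°.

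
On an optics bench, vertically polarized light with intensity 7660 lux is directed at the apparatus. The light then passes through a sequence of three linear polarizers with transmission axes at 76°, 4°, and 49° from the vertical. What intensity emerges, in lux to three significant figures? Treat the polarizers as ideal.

I₁ = 7660 lux · cos²(76°) = 448.3 lux.
I₂ = I₁ · cos²(72°) = 448.3 · 0.09549 = 42.81 lux.
I₃ = I₂ · cos²(45°) = 42.81 · 0.5 = 21.4 lux.

I ≈ 21.4 lux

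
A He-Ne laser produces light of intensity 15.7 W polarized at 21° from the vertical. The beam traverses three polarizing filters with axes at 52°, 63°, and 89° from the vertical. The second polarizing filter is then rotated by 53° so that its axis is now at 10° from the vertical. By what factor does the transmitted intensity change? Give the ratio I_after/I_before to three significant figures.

Before rotation:
I₁ = I₀ cos²(52° − 21°) = I₀ cos²(31°) = 0.7347 I₀.
I₂ = I₁ cos²(63° − 52°) = 0.7347 I₀ · cos²(11°) = 0.708 I₀.
I₃ = I₂ cos²(89° − 63°) = 0.708 I₀ · cos²(26°) = 0.5719 I₀.
After rotation:
I₁ = I₀ cos²(52° − 21°) = I₀ cos²(31°) = 0.7347 I₀.
I₂ = I₁ cos²(10° − 52°) = 0.7347 I₀ · cos²(42°) = 0.4058 I₀.
I₃ = I₂ cos²(89° − 10°) = 0.4058 I₀ · cos²(79°) = 0.01477 I₀.
Ratio = 0.01477 / 0.5719 = 0.02583.

I_new/I_old ≈ 0.0258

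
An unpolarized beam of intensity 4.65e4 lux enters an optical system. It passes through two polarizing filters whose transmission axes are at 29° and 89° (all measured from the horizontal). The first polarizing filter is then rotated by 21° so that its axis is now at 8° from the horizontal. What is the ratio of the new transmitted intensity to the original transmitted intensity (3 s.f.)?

Before rotation:
Unpolarized light through the first polarizer → I₁ = ½ I₀, now polarized at 29°.
I₂ = I₁ cos²(89° − 29°) = 0.5 I₀ · cos²(60°) = 0.125 I₀.
After rotation:
Unpolarized light through the first polarizer → I₁ = ½ I₀, now polarized at 8°.
I₂ = I₁ cos²(89° − 8°) = 0.5 I₀ · cos²(81°) = 0.01224 I₀.
Ratio = 0.01224 / 0.125 = 0.09789.

I_new/I_old ≈ 0.0979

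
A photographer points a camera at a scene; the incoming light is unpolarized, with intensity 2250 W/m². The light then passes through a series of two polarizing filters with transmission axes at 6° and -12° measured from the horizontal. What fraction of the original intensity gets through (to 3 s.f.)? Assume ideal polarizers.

I/I₀ ≈ 0.452

Unpolarized light through the first polarizer → I₁ = 2250 W/m²/2 = 1125 W/m², polarized at 6°.
I₂ = I₁ · cos²(18°) = 1125 · 0.9045 = 1018 W/m².
Transmitted fraction = 0.4523.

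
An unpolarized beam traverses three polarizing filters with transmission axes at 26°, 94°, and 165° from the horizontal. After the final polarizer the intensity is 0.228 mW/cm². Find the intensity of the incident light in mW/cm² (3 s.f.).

Unpolarized light through the first polarizer → I₁ = ½ I₀, now polarized at 26°.
I₂ = I₁ cos²(94° − 26°) = 0.5 I₀ · cos²(68°) = 0.07017 I₀.
I₃ = I₂ cos²(165° − 94°) = 0.07017 I₀ · cos²(71°) = 0.007437 I₀.
So 0.228 mW/cm² = 0.007437 I₀, giving I₀ = 0.228/0.007437 = 30.66 mW/cm².

I₀ ≈ 30.7 mW/cm²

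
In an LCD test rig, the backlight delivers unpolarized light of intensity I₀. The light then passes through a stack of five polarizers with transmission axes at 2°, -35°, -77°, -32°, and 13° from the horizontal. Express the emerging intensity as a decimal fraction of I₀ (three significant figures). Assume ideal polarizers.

≈ 0.0440 I₀

Unpolarized light through the first polarizer → I₁ = ½ I₀, now polarized at 2°.
I₂ = I₁ cos²(-35° − 2°) = 0.5 I₀ · cos²(37°) = 0.3189 I₀.
I₃ = I₂ cos²(-77° + 35°) = 0.3189 I₀ · cos²(42°) = 0.1761 I₀.
I₄ = I₃ cos²(-32° + 77°) = 0.1761 I₀ · cos²(45°) = 0.08806 I₀.
I₅ = I₄ cos²(13° + 32°) = 0.08806 I₀ · cos²(45°) = 0.04403 I₀.
Transmitted fraction = 0.04403.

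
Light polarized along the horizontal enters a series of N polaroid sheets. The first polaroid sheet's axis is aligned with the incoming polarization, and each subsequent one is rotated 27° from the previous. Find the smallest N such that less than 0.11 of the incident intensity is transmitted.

First polarizer is aligned with the polarization: full transmission.
Each further stage multiplies by cos²(27°) = 0.7939.
After N polarizers: T = 0.7939^(N−1). Require T < 0.11 ⇒ N−1 > ln(0.11)/ln(0.7939) = 9.56, so N−1 ≥ 10 and N = 11.
Check: N=11 gives T = 0.09945 < 0.11; N=10 gives T = 0.1253.

N = 11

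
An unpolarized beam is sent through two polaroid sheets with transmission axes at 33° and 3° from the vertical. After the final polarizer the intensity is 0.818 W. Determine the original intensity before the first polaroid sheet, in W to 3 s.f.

Unpolarized light through the first polarizer → I₁ = ½ I₀, now polarized at 33°.
I₂ = I₁ cos²(3° − 33°) = 0.5 I₀ · cos²(30°) = 0.375 I₀.
So 0.818 W = 0.375 I₀, giving I₀ = 0.818/0.375 = 2.181 W.

I₀ ≈ 2.18 W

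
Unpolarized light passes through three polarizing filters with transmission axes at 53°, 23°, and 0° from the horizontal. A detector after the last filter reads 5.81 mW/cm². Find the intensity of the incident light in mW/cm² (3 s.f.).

I₀ ≈ 18.3 mW/cm²

Unpolarized light through the first polarizer → I₁ = ½ I₀, now polarized at 53°.
I₂ = I₁ cos²(23° − 53°) = 0.5 I₀ · cos²(30°) = 0.375 I₀.
I₃ = I₂ cos²(0° − 23°) = 0.375 I₀ · cos²(23°) = 0.3177 I₀.
So 5.81 mW/cm² = 0.3177 I₀, giving I₀ = 5.81/0.3177 = 18.28 mW/cm².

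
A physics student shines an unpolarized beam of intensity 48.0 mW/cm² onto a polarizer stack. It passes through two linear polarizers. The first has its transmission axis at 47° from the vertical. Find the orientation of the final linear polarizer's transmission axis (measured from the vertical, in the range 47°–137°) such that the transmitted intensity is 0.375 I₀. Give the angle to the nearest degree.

θ ≈ 77°

Unpolarized light through the first polarizer → I₁ = ½ I₀, now polarized at 47°.
Need I₂/I₀ = 0.375, so cos²(θ − 47°) = 0.375 / 0.5 = 0.75.
θ − 47° = arccos(√0.75) = 30.0°, giving θ ≈ 47 + 30.0 = 77.0°.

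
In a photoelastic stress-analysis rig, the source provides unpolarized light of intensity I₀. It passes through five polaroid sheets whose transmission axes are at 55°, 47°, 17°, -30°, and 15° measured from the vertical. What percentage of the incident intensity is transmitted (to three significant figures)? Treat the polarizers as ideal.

Unpolarized light through the first polarizer → I₁ = ½ I₀, now polarized at 55°.
I₂ = I₁ cos²(47° − 55°) = 0.5 I₀ · cos²(8°) = 0.4903 I₀.
I₃ = I₂ cos²(17° − 47°) = 0.4903 I₀ · cos²(30°) = 0.3677 I₀.
I₄ = I₃ cos²(-30° − 17°) = 0.3677 I₀ · cos²(47°) = 0.171 I₀.
I₅ = I₄ cos²(15° + 30°) = 0.171 I₀ · cos²(45°) = 0.08552 I₀.
That is 8.552% of the incident intensity.

≈ 8.55%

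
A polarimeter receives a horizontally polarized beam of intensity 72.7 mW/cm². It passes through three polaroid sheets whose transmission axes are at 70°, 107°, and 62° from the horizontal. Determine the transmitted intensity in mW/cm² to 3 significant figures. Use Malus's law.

I ≈ 2.71 mW/cm²

By Malus's law, I₁ = 72.7 mW/cm² · cos²(70°) = 8.504 mW/cm².
I₂ = I₁ · cos²(37°) = 8.504 · 0.6378 = 5.424 mW/cm².
I₃ = I₂ · cos²(45°) = 5.424 · 0.5 = 2.712 mW/cm².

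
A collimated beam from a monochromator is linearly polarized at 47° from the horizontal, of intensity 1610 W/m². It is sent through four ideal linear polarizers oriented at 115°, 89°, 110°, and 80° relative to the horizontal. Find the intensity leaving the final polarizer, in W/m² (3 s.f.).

I ≈ 119 W/m²

I₁ = 1610 W/m² · cos²(68°) = 225.9 W/m².
I₂ = I₁ · cos²(26°) = 225.9 · 0.8078 = 182.5 W/m².
I₃ = I₂ · cos²(21°) = 182.5 · 0.8716 = 159.1 W/m².
I₄ = I₃ · cos²(30°) = 159.1 · 0.75 = 119.3 W/m².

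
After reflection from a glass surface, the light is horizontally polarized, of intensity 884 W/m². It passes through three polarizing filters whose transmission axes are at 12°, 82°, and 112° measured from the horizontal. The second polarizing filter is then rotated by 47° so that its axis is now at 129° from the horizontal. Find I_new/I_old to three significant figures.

I_new/I_old ≈ 2.15

Before rotation:
I₁ = I₀ cos²(12° − 0°) = I₀ cos²(12°) = 0.9568 I₀.
I₂ = I₁ cos²(82° − 12°) = 0.9568 I₀ · cos²(70°) = 0.1119 I₀.
I₃ = I₂ cos²(112° − 82°) = 0.1119 I₀ · cos²(30°) = 0.08394 I₀.
After rotation:
I₁ = I₀ cos²(12° − 0°) = I₀ cos²(12°) = 0.9568 I₀.
Angle between axes 1 and 2: 63°. I₂ = 0.9568 I₀ · cos²(63°) = 0.1972 I₀.
I₃ = I₂ cos²(112° − 129°) = 0.1972 I₀ · cos²(17°) = 0.1803 I₀.
Ratio = 0.1803 / 0.08394 = 2.148.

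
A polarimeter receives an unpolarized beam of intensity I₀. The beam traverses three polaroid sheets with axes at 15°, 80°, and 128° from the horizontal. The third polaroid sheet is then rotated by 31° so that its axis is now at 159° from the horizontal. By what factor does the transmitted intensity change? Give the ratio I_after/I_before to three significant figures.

I_new/I_old ≈ 0.0813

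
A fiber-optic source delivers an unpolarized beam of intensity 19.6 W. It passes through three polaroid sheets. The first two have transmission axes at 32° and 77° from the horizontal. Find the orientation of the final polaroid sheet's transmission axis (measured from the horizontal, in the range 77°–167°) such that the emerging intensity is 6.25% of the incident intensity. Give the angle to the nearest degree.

Unpolarized light through the first polarizer → I₁ = ½ I₀, now polarized at 32°.
I₂ = I₁ cos²(77° − 32°) = 0.5 I₀ · cos²(45°) = 0.25 I₀.
Need I₃/I₀ = 0.0625, so cos²(θ − 77°) = 0.0625 / 0.25 = 0.25.
θ − 77° = arccos(√0.25) = 60.0°, giving θ ≈ 77 + 60.0 = 137.0°.

θ ≈ 137°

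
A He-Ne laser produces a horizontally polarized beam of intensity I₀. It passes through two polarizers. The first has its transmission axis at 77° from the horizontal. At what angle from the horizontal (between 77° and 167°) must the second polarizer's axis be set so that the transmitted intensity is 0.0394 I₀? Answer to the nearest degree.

I₁ = I₀ cos²(77° − 0°) = I₀ cos²(77°) = 0.0506 I₀.
Need I₂/I₀ = 0.0394, so cos²(θ − 77°) = 0.0394 / 0.0506 = 0.7786.
θ − 77° = arccos(√0.7786) = 28.1°, giving θ ≈ 77 + 28.1 = 105.1°.

θ ≈ 105°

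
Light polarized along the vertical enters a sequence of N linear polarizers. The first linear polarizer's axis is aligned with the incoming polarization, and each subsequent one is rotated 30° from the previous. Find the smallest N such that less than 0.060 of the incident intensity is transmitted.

N = 11

First polarizer is aligned with the polarization: full transmission.
Each further stage multiplies by cos²(30°) = 0.75.
After N polarizers: T = 0.75^(N−1). Require T < 0.060 ⇒ N−1 > ln(0.060)/ln(0.75) = 9.78, so N−1 ≥ 10 and N = 11.
Check: N=11 gives T = 0.05631 < 0.060; N=10 gives T = 0.07508.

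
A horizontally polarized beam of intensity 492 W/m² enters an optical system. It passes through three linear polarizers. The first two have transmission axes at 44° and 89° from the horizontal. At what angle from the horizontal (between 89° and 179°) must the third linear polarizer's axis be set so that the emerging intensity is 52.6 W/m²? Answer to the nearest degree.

I₁ = I₀ cos²(44° − 0°) = I₀ cos²(44°) = 0.5174 I₀.
I₂ = I₁ cos²(89° − 44°) = 0.5174 I₀ · cos²(45°) = 0.2587 I₀.
Target fraction: 52.6 / 492 W/m² = 0.1069 of I₀.
Need I₃/I₀ = 0.1069, so cos²(θ − 89°) = 0.1069 / 0.2587 = 0.4132.
θ − 89° = arccos(√0.4132) = 50.0°, giving θ ≈ 89 + 50.0 = 139.0°.

θ ≈ 139°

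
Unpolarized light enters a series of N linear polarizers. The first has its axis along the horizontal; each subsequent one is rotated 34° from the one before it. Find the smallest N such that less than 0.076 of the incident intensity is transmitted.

First polarizer halves the unpolarized light: factor 1/2.
Each further stage multiplies by cos²(34°) = 0.6873.
After N polarizers: T = 0.5·0.6873^(N−1). Require T < 0.076 ⇒ N−1 > ln(0.076/0.5)/ln(0.6873) = 5.02, so N−1 ≥ 6 and N = 7.
Check: N=7 gives T = 0.05271 < 0.076; N=6 gives T = 0.07669.

N = 7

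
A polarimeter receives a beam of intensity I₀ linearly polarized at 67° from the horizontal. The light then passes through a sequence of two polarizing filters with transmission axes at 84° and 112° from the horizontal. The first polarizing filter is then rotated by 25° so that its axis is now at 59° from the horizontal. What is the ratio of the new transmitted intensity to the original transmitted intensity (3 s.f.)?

I_new/I_old ≈ 0.498

Before rotation:
By Malus's law, I₁ = I₀ cos²(84° − 67°) = I₀ cos²(17°) = 0.9145 I₀.
I₂ = I₁ cos²(112° − 84°) = 0.9145 I₀ · cos²(28°) = 0.713 I₀.
After rotation:
I₁ = I₀ cos²(59° − 67°) = I₀ cos²(8°) = 0.9806 I₀.
I₂ = I₁ cos²(112° − 59°) = 0.9806 I₀ · cos²(53°) = 0.3552 I₀.
Ratio = 0.3552 / 0.713 = 0.4982.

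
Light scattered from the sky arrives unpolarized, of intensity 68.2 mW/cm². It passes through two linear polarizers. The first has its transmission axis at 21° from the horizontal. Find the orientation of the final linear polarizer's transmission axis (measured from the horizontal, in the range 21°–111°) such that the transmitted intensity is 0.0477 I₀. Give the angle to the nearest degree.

θ ≈ 93°

Unpolarized light through the first polarizer → I₁ = ½ I₀, now polarized at 21°.
Need I₂/I₀ = 0.0477, so cos²(θ − 21°) = 0.0477 / 0.5 = 0.0954.
θ − 21° = arccos(√0.0954) = 72.0°, giving θ ≈ 21 + 72.0 = 93.0°.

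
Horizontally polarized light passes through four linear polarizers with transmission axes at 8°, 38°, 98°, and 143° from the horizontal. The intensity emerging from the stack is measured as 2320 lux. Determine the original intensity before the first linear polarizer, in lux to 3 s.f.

By Malus's law, I₁ = I₀ cos²(8° − 0°) = I₀ cos²(8°) = 0.9806 I₀.
I₂ = I₁ cos²(38° − 8°) = 0.9806 I₀ · cos²(30°) = 0.7355 I₀.
I₃ = I₂ cos²(98° − 38°) = 0.7355 I₀ · cos²(60°) = 0.1839 I₀.
I₄ = I₃ cos²(143° − 98°) = 0.1839 I₀ · cos²(45°) = 0.09193 I₀.
So 2320 lux = 0.09193 I₀, giving I₀ = 2320/0.09193 = 2.524e+04 lux.

I₀ ≈ 2.52e4 lux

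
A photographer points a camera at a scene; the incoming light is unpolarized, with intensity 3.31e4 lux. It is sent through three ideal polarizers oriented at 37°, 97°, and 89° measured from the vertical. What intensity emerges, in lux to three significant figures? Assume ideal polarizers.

Unpolarized light through the first polarizer → I₁ = 3.31e4 lux/2 = 1.655e+04 lux, polarized at 37°.
I₂ = I₁ · cos²(60°) = 1.655e+04 · 0.25 = 4138 lux.
I₃ = I₂ · cos²(8°) = 4138 · 0.9806 = 4057 lux.

I ≈ 4060 lux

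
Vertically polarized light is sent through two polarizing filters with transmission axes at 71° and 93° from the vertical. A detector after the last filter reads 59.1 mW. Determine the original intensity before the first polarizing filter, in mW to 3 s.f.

I₀ ≈ 649 mW

By Malus's law, I₁ = I₀ cos²(71° − 0°) = I₀ cos²(71°) = 0.106 I₀.
I₂ = I₁ cos²(93° − 71°) = 0.106 I₀ · cos²(22°) = 0.09112 I₀.
So 59.1 mW = 0.09112 I₀, giving I₀ = 59.1/0.09112 = 648.6 mW.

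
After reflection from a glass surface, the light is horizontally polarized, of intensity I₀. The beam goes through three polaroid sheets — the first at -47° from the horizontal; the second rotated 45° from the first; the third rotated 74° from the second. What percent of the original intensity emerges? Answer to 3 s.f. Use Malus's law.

By Malus's law, I₁ = I₀ cos²(-47° − 0°) = I₀ cos²(47°) = 0.4651 I₀.
I₂ = I₁ cos²(45°) = 0.4651 · 0.5 I₀ = 0.2326 I₀.
I₃ = I₂ cos²(74°) = 0.2326 · 0.07598 I₀ = 0.01767 I₀.
That is 1.767% of the incident intensity.

≈ 1.77%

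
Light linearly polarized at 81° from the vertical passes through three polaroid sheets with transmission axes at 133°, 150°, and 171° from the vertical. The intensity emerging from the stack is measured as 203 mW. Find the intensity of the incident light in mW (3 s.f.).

I₁ = I₀ cos²(133° − 81°) = I₀ cos²(52°) = 0.379 I₀.
I₂ = I₁ cos²(150° − 133°) = 0.379 I₀ · cos²(17°) = 0.3466 I₀.
I₃ = I₂ cos²(171° − 150°) = 0.3466 I₀ · cos²(21°) = 0.3021 I₀.
So 203 mW = 0.3021 I₀, giving I₀ = 203/0.3021 = 671.9 mW.

I₀ ≈ 672 mW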